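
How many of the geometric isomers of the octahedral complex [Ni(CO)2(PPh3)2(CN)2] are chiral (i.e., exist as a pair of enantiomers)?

An octahedron has six vertices in three trans pairs; every non-trans pair is cis.
The distinct arrangements are (5 in all): CO trans, PPh3 trans, CN trans; CO cis, PPh3 cis, CN trans; CO cis, PPh3 trans, CN cis; CO cis, PPh3 cis, CN cis (chiral); CO trans, PPh3 cis, CN cis.
One of these lacks any improper symmetry element and so occurs as an enantiomeric pair, giving 5 + 1 = 6 stereoisomers in total.

1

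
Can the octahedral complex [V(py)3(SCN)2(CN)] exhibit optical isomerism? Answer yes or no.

no

In an octahedral complex each vertex has one trans partner and four cis neighbours.
There are 3 geometric isomers: py mer, SCN cis; py mer, SCN trans; py fac, SCN cis.
Each arrangement has an internal mirror plane or centre of symmetry, so none is chiral.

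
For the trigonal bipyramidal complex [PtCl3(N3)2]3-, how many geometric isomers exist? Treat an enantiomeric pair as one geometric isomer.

3

In a trigonal bipyramid the two axial positions differ from the three equatorial ones.
There are 3 geometric isomers: N3 both equatorial; N3 one axial, one equatorial; N3 both axial.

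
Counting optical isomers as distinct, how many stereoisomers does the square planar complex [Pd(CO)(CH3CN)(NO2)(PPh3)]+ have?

In a square planar complex each vertex has one trans partner and two cis neighbours.
Systematic placement gives 3 geometric isomers: (CH3CN/NO2 trans, CO/PPh3 trans); (CH3CN/PPh3 trans, CO/NO2 trans); (CH3CN/CO trans, NO2/PPh3 trans).
Each arrangement has an internal mirror plane or centre of symmetry, so none is chiral.

3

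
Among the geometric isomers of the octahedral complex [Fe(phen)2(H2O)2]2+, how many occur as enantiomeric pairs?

1

In an octahedral complex each vertex has one trans partner and four cis neighbours.
Each phen is bidentate and must span two cis positions.
Working through the distinct placements yields 2 geometric isomers: H2O trans; H2O cis (chiral).
One of these lacks any improper symmetry element and so occurs as an enantiomeric pair, giving 2 + 1 = 3 stereoisomers in total.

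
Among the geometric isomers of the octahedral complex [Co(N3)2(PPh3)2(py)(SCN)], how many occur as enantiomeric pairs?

Working through the distinct placements yields 6 geometric isomers: N3 trans, PPh3 trans; N3 trans, PPh3 cis; N3 cis, PPh3 cis (3 arrangements, 2 chiral); N3 cis, PPh3 trans.
Of these, 2 lack any improper symmetry element and so occur as enantiomeric pairs, giving 6 + 2 = 8 stereoisomers in total.

2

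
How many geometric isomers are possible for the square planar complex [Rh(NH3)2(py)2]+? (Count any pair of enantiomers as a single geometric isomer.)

2

A square has two trans pairs of vertices; adjacent vertices are cis.
Systematic placement gives 2 geometric isomers: NH3 cis; NH3 trans.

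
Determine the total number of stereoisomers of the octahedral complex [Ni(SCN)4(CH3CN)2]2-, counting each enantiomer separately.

There are 2 geometric isomers: CH3CN trans; CH3CN cis.
Each arrangement has an internal mirror plane or centre of symmetry, so none is chiral.

2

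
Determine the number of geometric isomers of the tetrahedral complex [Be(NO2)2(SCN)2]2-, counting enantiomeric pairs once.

Only one geometric arrangement is possible.

1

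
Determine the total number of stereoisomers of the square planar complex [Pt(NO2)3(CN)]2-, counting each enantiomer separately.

A square has two trans pairs of vertices; adjacent vertices are cis.
Only one geometric arrangement is possible.

1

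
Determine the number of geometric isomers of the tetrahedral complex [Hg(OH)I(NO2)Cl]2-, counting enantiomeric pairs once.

In a tetrahedral complex all four positions are equivalent and every pair of ligands is adjacent — there is no cis/trans distinction.
Only one geometric arrangement is possible; it has no improper symmetry element, so it exists as a pair of enantiomers (2 stereoisomers).

1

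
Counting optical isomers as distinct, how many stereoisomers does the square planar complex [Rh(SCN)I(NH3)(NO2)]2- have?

3

In a square planar complex each vertex has one trans partner and two cis neighbours.
Working through the distinct placements yields 3 geometric isomers: (I/NO2 trans, NH3/SCN trans); (I/SCN trans, NH3/NO2 trans); (I/NH3 trans, NO2/SCN trans).
Each arrangement has an internal mirror plane or centre of symmetry, so none is chiral.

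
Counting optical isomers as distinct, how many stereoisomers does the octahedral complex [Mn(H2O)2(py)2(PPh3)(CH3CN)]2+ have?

8

In an octahedral complex each vertex has one trans partner and four cis neighbours.
Working through the distinct placements yields 6 geometric isomers: H2O cis, py trans; H2O cis, py cis (3 arrangements, 2 chiral); H2O trans, py trans; H2O trans, py cis.
Of these, 2 lack any improper symmetry element and so occur as enantiomeric pairs, giving 6 + 2 = 8 stereoisomers in total.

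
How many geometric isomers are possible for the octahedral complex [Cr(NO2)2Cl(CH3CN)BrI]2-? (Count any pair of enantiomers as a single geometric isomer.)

An octahedron has six vertices in three trans pairs; every non-trans pair is cis.
Exhaustive case analysis gives 9 geometric isomers.

9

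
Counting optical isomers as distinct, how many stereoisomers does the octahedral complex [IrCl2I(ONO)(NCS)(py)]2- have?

An octahedron has six vertices in three trans pairs; every non-trans pair is cis.
Exhaustive case analysis gives 9 geometric isomers.
Of these, 6 lack any improper symmetry element and so occur as enantiomeric pairs, giving 9 + 6 = 15 stereoisomers in total.

15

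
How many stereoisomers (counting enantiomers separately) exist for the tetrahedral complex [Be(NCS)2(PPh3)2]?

1

In a tetrahedral complex all four positions are equivalent and every pair of ligands is adjacent — there is no cis/trans distinction.
Only one geometric arrangement is possible.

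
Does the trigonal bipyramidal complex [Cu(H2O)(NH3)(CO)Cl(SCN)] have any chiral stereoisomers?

yes

In a trigonal bipyramid the two axial positions differ from the three equatorial ones.
Exhaustive case analysis gives 10 geometric isomers.
Of these, 10 lack any improper symmetry element and so occur as enantiomeric pairs, giving 10 + 10 = 20 stereoisomers in total.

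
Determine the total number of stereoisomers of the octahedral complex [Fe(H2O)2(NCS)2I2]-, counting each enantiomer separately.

The six octahedral sites form three mutually perpendicular trans pairs.
The distinct arrangements are (5 in all): H2O trans, NCS trans, I trans; H2O trans, NCS cis, I cis; H2O cis, NCS trans, I cis; H2O cis, NCS cis, I cis (chiral); H2O cis, NCS cis, I trans.
One of these lacks any improper symmetry element and so occurs as an enantiomeric pair, giving 5 + 1 = 6 stereoisomers in total.

6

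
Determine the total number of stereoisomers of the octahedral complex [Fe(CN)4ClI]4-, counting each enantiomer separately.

2

In an octahedral complex each vertex has one trans partner and four cis neighbours.
Systematic placement gives 2 geometric isomers: Cl and I mutually trans; Cl and I mutually cis.
Each arrangement has an internal mirror plane or centre of symmetry, so none is chiral.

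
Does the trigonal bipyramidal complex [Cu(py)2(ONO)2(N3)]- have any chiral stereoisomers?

In a trigonal bipyramid the two axial positions differ from the three equatorial ones.
Exhaustive case analysis gives 5 geometric isomers.
One of these lacks any improper symmetry element and so occurs as an enantiomeric pair, giving 5 + 1 = 6 stereoisomers in total.

yes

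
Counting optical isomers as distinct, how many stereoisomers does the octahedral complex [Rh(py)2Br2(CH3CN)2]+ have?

6

In an octahedral complex each vertex has one trans partner and four cis neighbours.
Systematic placement gives 5 geometric isomers: py trans, Br trans, CH3CN trans; py cis, Br trans, CH3CN cis; py trans, Br cis, CH3CN cis; py cis, Br cis, CH3CN cis (chiral); py cis, Br cis, CH3CN trans.
One of these lacks any improper symmetry element and so occurs as an enantiomeric pair, giving 5 + 1 = 6 stereoisomers in total.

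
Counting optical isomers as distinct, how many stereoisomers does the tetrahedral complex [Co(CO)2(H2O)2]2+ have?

1

All four vertices of a tetrahedron are equivalent and mutually adjacent, so cis/trans isomerism cannot arise.
Only one geometric arrangement is possible.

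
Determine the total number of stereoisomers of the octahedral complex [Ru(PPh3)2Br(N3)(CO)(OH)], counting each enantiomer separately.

Exhaustive case analysis gives 9 geometric isomers.
Of these, 6 lack any improper symmetry element and so occur as enantiomeric pairs, giving 9 + 6 = 15 stereoisomers in total.

15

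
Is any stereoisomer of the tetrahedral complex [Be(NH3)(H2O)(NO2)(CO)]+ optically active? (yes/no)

All four vertices of a tetrahedron are equivalent and mutually adjacent, so cis/trans isomerism cannot arise.
Only one geometric arrangement is possible; it has no improper symmetry element, so it exists as a pair of enantiomers (2 stereoisomers).

yes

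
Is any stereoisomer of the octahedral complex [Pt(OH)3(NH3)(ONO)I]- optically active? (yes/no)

Systematic placement gives 4 geometric isomers: OH mer (3 arrangements); OH fac (chiral).
One of these lacks any improper symmetry element and so occurs as an enantiomeric pair, giving 4 + 1 = 5 stereoisomers in total.

yes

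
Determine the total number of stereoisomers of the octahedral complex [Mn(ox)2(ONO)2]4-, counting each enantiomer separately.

3

An octahedron has six vertices in three trans pairs; every non-trans pair is cis.
Each ox is bidentate and must span two cis positions.
The distinct arrangements are (2 in all): ONO trans; ONO cis (chiral).
One of these lacks any improper symmetry element and so occurs as an enantiomeric pair, giving 2 + 1 = 3 stereoisomers in total.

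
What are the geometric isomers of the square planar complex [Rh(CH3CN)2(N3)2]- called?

There are 2 geometric isomers: CH3CN cis; CH3CN trans.

cis and trans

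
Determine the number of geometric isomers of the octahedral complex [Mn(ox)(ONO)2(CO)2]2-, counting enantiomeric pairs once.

3

The six octahedral sites form three mutually perpendicular trans pairs.
Each ox is bidentate and must span two cis positions.
Systematic placement gives 3 geometric isomers: ONO cis, CO trans; ONO cis, CO cis (chiral); ONO trans, CO cis.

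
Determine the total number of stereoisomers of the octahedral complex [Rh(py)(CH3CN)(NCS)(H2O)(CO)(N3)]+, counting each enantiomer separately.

30

Placing the ligands in turn and identifying arrangements related by rotation or reflection leaves 15 distinct geometric isomers.
Of these, 15 lack any improper symmetry element and so occur as enantiomeric pairs, giving 15 + 15 = 30 stereoisomers in total.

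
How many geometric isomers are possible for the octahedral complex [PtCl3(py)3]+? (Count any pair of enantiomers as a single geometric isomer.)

2

The distinct arrangements are (2 in all): Cl mer; Cl fac.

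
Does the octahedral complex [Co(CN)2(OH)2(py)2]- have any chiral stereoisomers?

The distinct arrangements are (5 in all): CN trans, OH trans, py trans; CN trans, OH cis, py cis; CN cis, OH cis, py trans; CN cis, OH cis, py cis (chiral); CN cis, OH trans, py cis.
One of these lacks any improper symmetry element and so occurs as an enantiomeric pair, giving 5 + 1 = 6 stereoisomers in total.

yes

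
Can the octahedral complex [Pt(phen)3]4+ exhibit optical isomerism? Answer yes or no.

yes

The six octahedral sites form three mutually perpendicular trans pairs.
Each phen is bidentate and must span two cis positions.
Only one geometric arrangement is possible; it has no improper symmetry element, so it exists as a pair of enantiomers (2 stereoisomers).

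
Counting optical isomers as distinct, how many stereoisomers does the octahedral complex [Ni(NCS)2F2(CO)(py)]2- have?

The distinct arrangements are (6 in all): NCS cis, F cis (3 arrangements, 2 chiral); NCS trans, F cis; NCS cis, F trans; NCS trans, F trans.
Of these, 2 lack any improper symmetry element and so occur as enantiomeric pairs, giving 6 + 2 = 8 stereoisomers in total.

8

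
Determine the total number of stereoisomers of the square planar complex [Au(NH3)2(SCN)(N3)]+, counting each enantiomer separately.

2

A square has two trans pairs of vertices; adjacent vertices are cis.
The distinct arrangements are (2 in all): NH3 cis; NH3 trans.
Each arrangement has an internal mirror plane or centre of symmetry, so none is chiral.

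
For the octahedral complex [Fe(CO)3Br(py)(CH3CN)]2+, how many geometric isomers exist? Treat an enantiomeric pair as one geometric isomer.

4

The distinct arrangements are (4 in all): CO mer (3 arrangements); CO fac (chiral).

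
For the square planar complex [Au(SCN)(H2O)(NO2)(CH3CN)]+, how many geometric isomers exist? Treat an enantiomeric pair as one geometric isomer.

A square has two trans pairs of vertices; adjacent vertices are cis.
There are 3 geometric isomers: (CH3CN/NO2 trans, H2O/SCN trans); (CH3CN/SCN trans, H2O/NO2 trans); (CH3CN/H2O trans, NO2/SCN trans).

3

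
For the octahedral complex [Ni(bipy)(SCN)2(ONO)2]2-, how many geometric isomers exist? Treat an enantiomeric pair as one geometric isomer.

3

In an octahedral complex each vertex has one trans partner and four cis neighbours.
Each bipy is bidentate and must span two cis positions.
The distinct arrangements are (3 in all): SCN cis, ONO trans; SCN cis, ONO cis (chiral); SCN trans, ONO cis.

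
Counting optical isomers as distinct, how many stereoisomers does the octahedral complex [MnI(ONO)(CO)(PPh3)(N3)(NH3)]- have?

The six octahedral sites form three mutually perpendicular trans pairs.
Placing the ligands in turn and identifying arrangements related by rotation or reflection leaves 15 distinct geometric isomers.
Of these, 15 lack any improper symmetry element and so occur as enantiomeric pairs, giving 15 + 15 = 30 stereoisomers in total.

30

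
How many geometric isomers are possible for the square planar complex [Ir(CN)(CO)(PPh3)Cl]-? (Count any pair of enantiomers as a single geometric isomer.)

A square has two trans pairs of vertices; adjacent vertices are cis.
There are 3 geometric isomers: (CN/Cl trans, CO/PPh3 trans); (CN/PPh3 trans, CO/Cl trans); (CN/CO trans, Cl/PPh3 trans).

3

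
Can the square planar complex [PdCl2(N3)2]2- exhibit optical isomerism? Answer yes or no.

no

In a square planar complex each vertex has one trans partner and two cis neighbours.
Systematic placement gives 2 geometric isomers: Cl cis; Cl trans.
Each arrangement has an internal mirror plane or centre of symmetry, so none is chiral.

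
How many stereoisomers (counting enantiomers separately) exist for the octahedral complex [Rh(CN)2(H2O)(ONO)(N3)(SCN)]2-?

15

Systematic enumeration (placing each ligand type in turn and discarding arrangements equivalent by rotation or reflection) gives 9 geometric isomers.
Of these, 6 lack any improper symmetry element and so occur as enantiomeric pairs, giving 9 + 6 = 15 stereoisomers in total.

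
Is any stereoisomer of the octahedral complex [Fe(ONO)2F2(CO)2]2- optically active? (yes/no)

In an octahedral complex each vertex has one trans partner and four cis neighbours.
Systematic placement gives 5 geometric isomers: ONO trans, F trans, CO trans; ONO cis, F cis, CO trans; ONO trans, F cis, CO cis; ONO cis, F cis, CO cis (chiral); ONO cis, F trans, CO cis.
One of these lacks any improper symmetry element and so occurs as an enantiomeric pair, giving 5 + 1 = 6 stereoisomers in total.

yes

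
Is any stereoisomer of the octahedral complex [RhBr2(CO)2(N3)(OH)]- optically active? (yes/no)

yes

There are 6 geometric isomers: Br trans, CO trans; Br trans, CO cis; Br cis, CO cis (3 arrangements, 2 chiral); Br cis, CO trans.
Of these, 2 lack any improper symmetry element and so occur as enantiomeric pairs, giving 6 + 2 = 8 stereoisomers in total.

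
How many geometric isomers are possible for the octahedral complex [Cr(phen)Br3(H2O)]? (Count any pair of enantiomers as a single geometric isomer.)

In an octahedral complex each vertex has one trans partner and four cis neighbours.
Each phen is bidentate and must span two cis positions.
Working through the distinct placements yields 2 geometric isomers: Br mer; Br fac.

2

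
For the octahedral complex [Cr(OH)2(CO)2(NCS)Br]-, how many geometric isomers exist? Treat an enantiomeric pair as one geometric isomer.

An octahedron has six vertices in three trans pairs; every non-trans pair is cis.
The distinct arrangements are (6 in all): OH trans, CO cis; OH cis, CO cis (3 arrangements, 2 chiral); OH trans, CO trans; OH cis, CO trans.

6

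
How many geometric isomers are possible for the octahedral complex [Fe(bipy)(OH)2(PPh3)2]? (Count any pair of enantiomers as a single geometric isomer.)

3

The six octahedral sites form three mutually perpendicular trans pairs.
Each bipy is bidentate and must span two cis positions.
There are 3 geometric isomers: OH trans, PPh3 cis; OH cis, PPh3 cis (chiral); OH cis, PPh3 trans.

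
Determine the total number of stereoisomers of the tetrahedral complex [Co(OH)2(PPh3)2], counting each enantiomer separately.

Only one geometric arrangement is possible.

1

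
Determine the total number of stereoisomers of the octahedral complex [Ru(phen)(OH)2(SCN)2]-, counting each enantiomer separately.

Each phen is bidentate and must span two cis positions.
There are 3 geometric isomers: OH trans, SCN cis; OH cis, SCN cis (chiral); OH cis, SCN trans.
One of these lacks any improper symmetry element and so occurs as an enantiomeric pair, giving 3 + 1 = 4 stereoisomers in total.

4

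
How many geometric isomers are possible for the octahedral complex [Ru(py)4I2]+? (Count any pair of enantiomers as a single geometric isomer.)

In an octahedral complex each vertex has one trans partner and four cis neighbours.
Systematic placement gives 2 geometric isomers: I trans; I cis.

2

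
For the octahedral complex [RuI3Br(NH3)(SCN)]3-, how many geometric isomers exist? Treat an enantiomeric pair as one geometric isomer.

4

An octahedron has six vertices in three trans pairs; every non-trans pair is cis.
Working through the distinct placements yields 4 geometric isomers: I mer (3 arrangements); I fac (chiral).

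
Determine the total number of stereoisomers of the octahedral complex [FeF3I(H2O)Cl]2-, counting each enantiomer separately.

In an octahedral complex each vertex has one trans partner and four cis neighbours.
Systematic placement gives 4 geometric isomers: F mer (3 arrangements); F fac (chiral).
One of these lacks any improper symmetry element and so occurs as an enantiomeric pair, giving 4 + 1 = 5 stereoisomers in total.

5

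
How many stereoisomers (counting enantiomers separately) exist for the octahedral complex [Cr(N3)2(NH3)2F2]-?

6

An octahedron has six vertices in three trans pairs; every non-trans pair is cis.
Working through the distinct placements yields 5 geometric isomers: N3 trans, NH3 trans, F trans; N3 cis, NH3 cis, F trans; N3 cis, NH3 trans, F cis; N3 cis, NH3 cis, F cis (chiral); N3 trans, NH3 cis, F cis.
One of these lacks any improper symmetry element and so occurs as an enantiomeric pair, giving 5 + 1 = 6 stereoisomers in total.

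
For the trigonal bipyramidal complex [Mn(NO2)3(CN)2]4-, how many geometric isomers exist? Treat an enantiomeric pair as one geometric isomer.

3

There are 3 geometric isomers: CN both axial; CN one axial, one equatorial; CN both equatorial.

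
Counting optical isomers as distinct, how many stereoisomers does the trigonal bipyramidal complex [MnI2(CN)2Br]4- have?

In a trigonal bipyramid the two axial positions differ from the three equatorial ones.
Systematic enumeration (placing each ligand type in turn and discarding arrangements equivalent by rotation or reflection) gives 5 geometric isomers.
One of these lacks any improper symmetry element and so occurs as an enantiomeric pair, giving 5 + 1 = 6 stereoisomers in total.

6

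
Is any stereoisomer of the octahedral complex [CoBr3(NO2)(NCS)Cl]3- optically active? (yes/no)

yes

The six octahedral sites form three mutually perpendicular trans pairs.
Working through the distinct placements yields 4 geometric isomers: Br mer (3 arrangements); Br fac (chiral).
One of these lacks any improper symmetry element and so occurs as an enantiomeric pair, giving 4 + 1 = 5 stereoisomers in total.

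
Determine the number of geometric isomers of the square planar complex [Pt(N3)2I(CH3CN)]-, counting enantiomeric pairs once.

2

In a square planar complex each vertex has one trans partner and two cis neighbours.
The distinct arrangements are (2 in all): N3 cis; N3 trans.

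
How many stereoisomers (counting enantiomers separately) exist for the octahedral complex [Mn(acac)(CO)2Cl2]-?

An octahedron has six vertices in three trans pairs; every non-trans pair is cis.
Each acac is bidentate and must span two cis positions.
Systematic placement gives 3 geometric isomers: CO trans, Cl cis; CO cis, Cl cis (chiral); CO cis, Cl trans.
One of these lacks any improper symmetry element and so occurs as an enantiomeric pair, giving 3 + 1 = 4 stereoisomers in total.

4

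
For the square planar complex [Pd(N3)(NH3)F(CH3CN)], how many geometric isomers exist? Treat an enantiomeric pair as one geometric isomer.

3

The distinct arrangements are (3 in all): (CH3CN/N3 trans, F/NH3 trans); (CH3CN/NH3 trans, F/N3 trans); (CH3CN/F trans, N3/NH3 trans).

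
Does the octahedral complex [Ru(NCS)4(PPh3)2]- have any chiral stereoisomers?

The distinct arrangements are (2 in all): PPh3 trans; PPh3 cis.
Each arrangement has an internal mirror plane or centre of symmetry, so none is chiral.

no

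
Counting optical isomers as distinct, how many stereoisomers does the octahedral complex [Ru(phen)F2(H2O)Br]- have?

The six octahedral sites form three mutually perpendicular trans pairs.
Each phen is bidentate and must span two cis positions.
The distinct arrangements are (4 in all): F cis (3 arrangements, 2 chiral); F trans.
Of these, 2 lack any improper symmetry element and so occur as enantiomeric pairs, giving 4 + 2 = 6 stereoisomers in total.

6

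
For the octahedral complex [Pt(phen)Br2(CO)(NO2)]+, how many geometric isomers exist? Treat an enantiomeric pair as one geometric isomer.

4

An octahedron has six vertices in three trans pairs; every non-trans pair is cis.
Each phen is bidentate and must span two cis positions.
Working through the distinct placements yields 4 geometric isomers: Br trans; Br cis (3 arrangements, 2 chiral).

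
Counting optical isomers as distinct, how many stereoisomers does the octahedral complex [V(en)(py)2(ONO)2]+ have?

An octahedron has six vertices in three trans pairs; every non-trans pair is cis.
Each en is bidentate and must span two cis positions.
The distinct arrangements are (3 in all): py cis, ONO trans; py trans, ONO cis; py cis, ONO cis (chiral).
One of these lacks any improper symmetry element and so occurs as an enantiomeric pair, giving 3 + 1 = 4 stereoisomers in total.

4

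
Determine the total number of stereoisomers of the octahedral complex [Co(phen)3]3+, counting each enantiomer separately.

2

Each phen is bidentate and must span two cis positions.
Only one geometric arrangement is possible; it has no improper symmetry element, so it exists as a pair of enantiomers (2 stereoisomers).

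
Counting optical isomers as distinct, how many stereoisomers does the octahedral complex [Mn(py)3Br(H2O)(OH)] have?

In an octahedral complex each vertex has one trans partner and four cis neighbours.
Systematic placement gives 4 geometric isomers: py mer (3 arrangements); py fac (chiral).
One of these lacks any improper symmetry element and so occurs as an enantiomeric pair, giving 4 + 1 = 5 stereoisomers in total.

5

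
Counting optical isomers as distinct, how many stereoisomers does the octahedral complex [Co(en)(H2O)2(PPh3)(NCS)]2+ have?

The six octahedral sites form three mutually perpendicular trans pairs.
Each en is bidentate and must span two cis positions.
There are 4 geometric isomers: H2O trans; H2O cis (3 arrangements, 2 chiral).
Of these, 2 lack any improper symmetry element and so occur as enantiomeric pairs, giving 4 + 2 = 6 stereoisomers in total.

6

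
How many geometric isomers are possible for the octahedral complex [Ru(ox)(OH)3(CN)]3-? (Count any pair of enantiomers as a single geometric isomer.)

An octahedron has six vertices in three trans pairs; every non-trans pair is cis.
Each ox is bidentate and must span two cis positions.
Systematic placement gives 2 geometric isomers: OH fac; OH mer.

2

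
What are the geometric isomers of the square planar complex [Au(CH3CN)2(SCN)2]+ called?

There are 2 geometric isomers: CH3CN cis; CH3CN trans.

cis and trans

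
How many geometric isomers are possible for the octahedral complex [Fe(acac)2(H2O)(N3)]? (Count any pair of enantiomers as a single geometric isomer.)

An octahedron has six vertices in three trans pairs; every non-trans pair is cis.
Each acac is bidentate and must span two cis positions.
Working through the distinct placements yields 2 geometric isomers: H2O and N3 mutually trans; H2O and N3 mutually cis (chiral).

2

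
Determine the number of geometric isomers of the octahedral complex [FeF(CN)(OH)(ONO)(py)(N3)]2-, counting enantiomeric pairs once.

15

The six octahedral sites form three mutually perpendicular trans pairs.
Exhaustive case analysis gives 15 geometric isomers.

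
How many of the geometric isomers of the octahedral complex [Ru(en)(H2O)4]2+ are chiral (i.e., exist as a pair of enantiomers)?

In an octahedral complex each vertex has one trans partner and four cis neighbours.
Each en is bidentate and must span two cis positions.
Only one geometric arrangement is possible.

0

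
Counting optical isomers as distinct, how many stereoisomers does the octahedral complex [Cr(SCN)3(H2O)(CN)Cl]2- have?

In an octahedral complex each vertex has one trans partner and four cis neighbours.
There are 4 geometric isomers: SCN mer (3 arrangements); SCN fac (chiral).
One of these lacks any improper symmetry element and so occurs as an enantiomeric pair, giving 4 + 1 = 5 stereoisomers in total.

5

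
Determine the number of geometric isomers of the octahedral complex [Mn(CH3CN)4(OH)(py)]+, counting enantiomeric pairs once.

2

The six octahedral sites form three mutually perpendicular trans pairs.
There are 2 geometric isomers: OH and py mutually trans; OH and py mutually cis.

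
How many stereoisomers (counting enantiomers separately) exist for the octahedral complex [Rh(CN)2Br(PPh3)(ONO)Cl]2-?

An octahedron has six vertices in three trans pairs; every non-trans pair is cis.
Systematic enumeration (placing each ligand type in turn and discarding arrangements equivalent by rotation or reflection) gives 9 geometric isomers.
Of these, 6 lack any improper symmetry element and so occur as enantiomeric pairs, giving 9 + 6 = 15 stereoisomers in total.

15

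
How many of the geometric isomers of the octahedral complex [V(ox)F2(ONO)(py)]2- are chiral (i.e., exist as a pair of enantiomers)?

2

The six octahedral sites form three mutually perpendicular trans pairs.
Each ox is bidentate and must span two cis positions.
Systematic placement gives 4 geometric isomers: F trans; F cis (3 arrangements, 2 chiral).
Of these, 2 lack any improper symmetry element and so occur as enantiomeric pairs, giving 4 + 2 = 6 stereoisomers in total.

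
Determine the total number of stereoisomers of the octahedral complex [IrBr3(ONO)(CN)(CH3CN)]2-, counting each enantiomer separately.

5

Working through the distinct placements yields 4 geometric isomers: Br mer (3 arrangements); Br fac (chiral).
One of these lacks any improper symmetry element and so occurs as an enantiomeric pair, giving 4 + 1 = 5 stereoisomers in total.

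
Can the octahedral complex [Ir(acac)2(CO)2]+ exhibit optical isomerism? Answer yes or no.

yes

In an octahedral complex each vertex has one trans partner and four cis neighbours.
Each acac is bidentate and must span two cis positions.
The distinct arrangements are (2 in all): CO trans; CO cis (chiral).
One of these lacks any improper symmetry element and so occurs as an enantiomeric pair, giving 2 + 1 = 3 stereoisomers in total.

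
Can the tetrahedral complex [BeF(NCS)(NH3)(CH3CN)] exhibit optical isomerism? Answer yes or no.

yes

In a tetrahedral complex all four positions are equivalent and every pair of ligands is adjacent — there is no cis/trans distinction.
Only one geometric arrangement is possible; it has no improper symmetry element, so it exists as a pair of enantiomers (2 stereoisomers).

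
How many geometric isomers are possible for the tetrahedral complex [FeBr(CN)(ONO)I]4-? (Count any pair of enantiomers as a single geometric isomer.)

1

In a tetrahedral complex all four positions are equivalent and every pair of ligands is adjacent — there is no cis/trans distinction.
Only one geometric arrangement is possible; it has no improper symmetry element, so it exists as a pair of enantiomers (2 stereoisomers).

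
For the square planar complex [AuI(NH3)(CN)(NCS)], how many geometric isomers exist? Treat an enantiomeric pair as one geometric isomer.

Systematic placement gives 3 geometric isomers: (CN/NCS trans, I/NH3 trans); (CN/NH3 trans, I/NCS trans); (CN/I trans, NCS/NH3 trans).

3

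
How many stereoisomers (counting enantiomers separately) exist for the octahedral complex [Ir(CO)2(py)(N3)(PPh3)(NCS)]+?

15

In an octahedral complex each vertex has one trans partner and four cis neighbours.
Exhaustive case analysis gives 9 geometric isomers.
Of these, 6 lack any improper symmetry element and so occur as enantiomeric pairs, giving 9 + 6 = 15 stereoisomers in total.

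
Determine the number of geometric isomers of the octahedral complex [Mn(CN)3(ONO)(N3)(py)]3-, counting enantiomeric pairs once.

The six octahedral sites form three mutually perpendicular trans pairs.
Working through the distinct placements yields 4 geometric isomers: CN mer (3 arrangements); CN fac (chiral).

4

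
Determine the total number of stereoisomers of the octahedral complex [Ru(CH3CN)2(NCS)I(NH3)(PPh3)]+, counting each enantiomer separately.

An octahedron has six vertices in three trans pairs; every non-trans pair is cis.
Exhaustive case analysis gives 9 geometric isomers.
Of these, 6 lack any improper symmetry element and so occur as enantiomeric pairs, giving 9 + 6 = 15 stereoisomers in total.

15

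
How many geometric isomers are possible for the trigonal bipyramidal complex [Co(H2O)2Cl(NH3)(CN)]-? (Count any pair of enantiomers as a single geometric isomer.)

In a trigonal bipyramid the two axial positions differ from the three equatorial ones.
Systematic enumeration (placing each ligand type in turn and discarding arrangements equivalent by rotation or reflection) gives 7 geometric isomers.

7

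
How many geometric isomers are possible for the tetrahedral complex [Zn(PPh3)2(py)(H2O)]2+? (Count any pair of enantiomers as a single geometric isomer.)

All four vertices of a tetrahedron are equivalent and mutually adjacent, so cis/trans isomerism cannot arise.
Only one geometric arrangement is possible.

1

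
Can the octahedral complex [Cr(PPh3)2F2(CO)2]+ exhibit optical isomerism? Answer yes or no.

In an octahedral complex each vertex has one trans partner and four cis neighbours.
Working through the distinct placements yields 5 geometric isomers: PPh3 trans, F trans, CO trans; PPh3 cis, F cis, CO trans; PPh3 trans, F cis, CO cis; PPh3 cis, F cis, CO cis (chiral); PPh3 cis, F trans, CO cis.
One of these lacks any improper symmetry element and so occurs as an enantiomeric pair, giving 5 + 1 = 6 stereoisomers in total.

yes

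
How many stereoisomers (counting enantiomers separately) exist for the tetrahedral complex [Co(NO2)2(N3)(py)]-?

1

In a tetrahedral complex all four positions are equivalent and every pair of ligands is adjacent — there is no cis/trans distinction.
Only one geometric arrangement is possible.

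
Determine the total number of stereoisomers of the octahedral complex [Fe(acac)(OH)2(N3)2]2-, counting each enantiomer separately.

4

In an octahedral complex each vertex has one trans partner and four cis neighbours.
Each acac is bidentate and must span two cis positions.
Working through the distinct placements yields 3 geometric isomers: OH cis, N3 trans; OH cis, N3 cis (chiral); OH trans, N3 cis.
One of these lacks any improper symmetry element and so occurs as an enantiomeric pair, giving 3 + 1 = 4 stereoisomers in total.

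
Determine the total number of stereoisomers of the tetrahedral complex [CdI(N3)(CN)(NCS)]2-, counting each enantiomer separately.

2

Only one geometric arrangement is possible; it has no improper symmetry element, so it exists as a pair of enantiomers (2 stereoisomers).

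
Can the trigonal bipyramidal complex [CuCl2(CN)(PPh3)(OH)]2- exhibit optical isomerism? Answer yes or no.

Systematic enumeration (placing each ligand type in turn and discarding arrangements equivalent by rotation or reflection) gives 7 geometric isomers.
Of these, 3 lack any improper symmetry element and so occur as enantiomeric pairs, giving 7 + 3 = 10 stereoisomers in total.

yes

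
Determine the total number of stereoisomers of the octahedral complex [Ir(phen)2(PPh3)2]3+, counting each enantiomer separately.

The six octahedral sites form three mutually perpendicular trans pairs.
Each phen is bidentate and must span two cis positions.
Systematic placement gives 2 geometric isomers: PPh3 trans; PPh3 cis (chiral).
One of these lacks any improper symmetry element and so occurs as an enantiomeric pair, giving 2 + 1 = 3 stereoisomers in total.

3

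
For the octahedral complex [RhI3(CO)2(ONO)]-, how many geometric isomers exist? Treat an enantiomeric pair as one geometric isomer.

In an octahedral complex each vertex has one trans partner and four cis neighbours.
There are 3 geometric isomers: I mer, CO trans; I fac, CO cis; I mer, CO cis.

3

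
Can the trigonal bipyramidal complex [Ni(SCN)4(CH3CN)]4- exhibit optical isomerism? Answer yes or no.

There are 2 geometric isomers: CH3CN axial; CH3CN equatorial.
Each arrangement has an internal mirror plane or centre of symmetry, so none is chiral.

no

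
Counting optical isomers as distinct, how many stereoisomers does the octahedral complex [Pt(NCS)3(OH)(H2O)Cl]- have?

In an octahedral complex each vertex has one trans partner and four cis neighbours.
There are 4 geometric isomers: NCS mer (3 arrangements); NCS fac (chiral).
One of these lacks any improper symmetry element and so occurs as an enantiomeric pair, giving 4 + 1 = 5 stereoisomers in total.

5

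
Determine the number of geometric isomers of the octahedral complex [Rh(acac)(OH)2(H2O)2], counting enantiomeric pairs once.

The six octahedral sites form three mutually perpendicular trans pairs.
Each acac is bidentate and must span two cis positions.
There are 3 geometric isomers: OH cis, H2O trans; OH cis, H2O cis (chiral); OH trans, H2O cis.

3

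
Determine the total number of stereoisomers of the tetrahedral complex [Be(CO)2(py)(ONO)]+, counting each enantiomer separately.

1

In a tetrahedral complex all four positions are equivalent and every pair of ligands is adjacent — there is no cis/trans distinction.
Only one geometric arrangement is possible.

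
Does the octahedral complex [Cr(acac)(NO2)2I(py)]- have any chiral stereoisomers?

yes

An octahedron has six vertices in three trans pairs; every non-trans pair is cis.
Each acac is bidentate and must span two cis positions.
Working through the distinct placements yields 4 geometric isomers: NO2 cis (3 arrangements, 2 chiral); NO2 trans.
Of these, 2 lack any improper symmetry element and so occur as enantiomeric pairs, giving 4 + 2 = 6 stereoisomers in total.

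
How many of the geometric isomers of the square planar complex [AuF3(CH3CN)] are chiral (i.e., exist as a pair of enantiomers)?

In a square planar complex each vertex has one trans partner and two cis neighbours.
Only one geometric arrangement is possible.

0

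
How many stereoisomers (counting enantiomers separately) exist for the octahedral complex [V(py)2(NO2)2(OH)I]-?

8

An octahedron has six vertices in three trans pairs; every non-trans pair is cis.
Working through the distinct placements yields 6 geometric isomers: py trans, NO2 cis; py cis, NO2 cis (3 arrangements, 2 chiral); py trans, NO2 trans; py cis, NO2 trans.
Of these, 2 lack any improper symmetry element and so occur as enantiomeric pairs, giving 6 + 2 = 8 stereoisomers in total.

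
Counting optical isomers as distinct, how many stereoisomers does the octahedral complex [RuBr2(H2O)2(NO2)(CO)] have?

In an octahedral complex each vertex has one trans partner and four cis neighbours.
Systematic placement gives 6 geometric isomers: Br trans, H2O cis; Br trans, H2O trans; Br cis, H2O cis (3 arrangements, 2 chiral); Br cis, H2O trans.
Of these, 2 lack any improper symmetry element and so occur as enantiomeric pairs, giving 6 + 2 = 8 stereoisomers in total.

8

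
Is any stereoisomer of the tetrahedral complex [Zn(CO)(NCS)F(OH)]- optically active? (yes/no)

All four vertices of a tetrahedron are equivalent and mutually adjacent, so cis/trans isomerism cannot arise.
Only one geometric arrangement is possible; it has no improper symmetry element, so it exists as a pair of enantiomers (2 stereoisomers).

yes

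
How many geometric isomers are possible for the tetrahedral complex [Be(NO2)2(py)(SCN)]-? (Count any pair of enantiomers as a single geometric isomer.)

Only one geometric arrangement is possible.

1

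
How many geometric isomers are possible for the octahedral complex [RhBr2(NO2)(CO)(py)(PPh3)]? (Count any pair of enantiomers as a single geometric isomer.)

9

Systematic enumeration (placing each ligand type in turn and discarding arrangements equivalent by rotation or reflection) gives 9 geometric isomers.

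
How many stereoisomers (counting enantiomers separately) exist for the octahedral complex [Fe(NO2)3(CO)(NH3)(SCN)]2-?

The six octahedral sites form three mutually perpendicular trans pairs.
Systematic placement gives 4 geometric isomers: NO2 mer (3 arrangements); NO2 fac (chiral).
One of these lacks any improper symmetry element and so occurs as an enantiomeric pair, giving 4 + 1 = 5 stereoisomers in total.

5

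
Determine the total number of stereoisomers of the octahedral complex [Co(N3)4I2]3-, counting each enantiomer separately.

The distinct arrangements are (2 in all): I trans; I cis.
Each arrangement has an internal mirror plane or centre of symmetry, so none is chiral.

2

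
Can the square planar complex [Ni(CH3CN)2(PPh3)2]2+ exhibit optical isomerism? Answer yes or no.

no

A square has two trans pairs of vertices; adjacent vertices are cis.
Systematic placement gives 2 geometric isomers: CH3CN cis; CH3CN trans.
Each arrangement has an internal mirror plane or centre of symmetry, so none is chiral.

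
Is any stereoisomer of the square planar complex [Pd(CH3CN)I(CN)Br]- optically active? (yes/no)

In a square planar complex each vertex has one trans partner and two cis neighbours.
Working through the distinct placements yields 3 geometric isomers: (Br/CN trans, CH3CN/I trans); (Br/I trans, CH3CN/CN trans); (Br/CH3CN trans, CN/I trans).
Each arrangement has an internal mirror plane or centre of symmetry, so none is chiral.

no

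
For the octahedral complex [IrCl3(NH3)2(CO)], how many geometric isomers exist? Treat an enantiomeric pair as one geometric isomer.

The distinct arrangements are (3 in all): Cl mer, NH3 trans; Cl fac, NH3 cis; Cl mer, NH3 cis.

3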